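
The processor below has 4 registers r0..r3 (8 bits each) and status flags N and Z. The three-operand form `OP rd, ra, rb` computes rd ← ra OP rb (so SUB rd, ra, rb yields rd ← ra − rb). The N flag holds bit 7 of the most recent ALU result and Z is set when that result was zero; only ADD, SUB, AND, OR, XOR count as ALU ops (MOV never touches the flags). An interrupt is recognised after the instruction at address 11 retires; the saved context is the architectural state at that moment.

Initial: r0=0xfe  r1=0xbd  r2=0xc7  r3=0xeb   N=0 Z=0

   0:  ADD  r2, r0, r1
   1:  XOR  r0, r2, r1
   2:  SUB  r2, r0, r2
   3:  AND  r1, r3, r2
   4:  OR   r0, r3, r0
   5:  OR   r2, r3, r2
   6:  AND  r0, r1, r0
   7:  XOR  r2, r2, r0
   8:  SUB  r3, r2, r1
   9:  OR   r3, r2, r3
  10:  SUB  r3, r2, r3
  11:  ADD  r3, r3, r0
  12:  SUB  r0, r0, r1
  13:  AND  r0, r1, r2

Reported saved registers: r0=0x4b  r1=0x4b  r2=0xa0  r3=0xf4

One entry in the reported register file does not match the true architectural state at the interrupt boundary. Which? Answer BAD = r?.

after  0: r0=0xfe r1=0xbd r2=0xbb r3=0xeb  N=1 Z=0
after  1: r0=0x06 r1=0xbd r2=0xbb r3=0xeb  N=0 Z=0
after  2: r0=0x06 r1=0xbd r2=0x4b r3=0xeb  N=0 Z=0
after  3: r0=0x06 r1=0x4b r2=0x4b r3=0xeb  N=0 Z=0
after  4: r0=0xef r1=0x4b r2=0x4b r3=0xeb  N=1 Z=0
after  5: r0=0xef r1=0x4b r2=0xeb r3=0xeb  N=1 Z=0
after  6: r0=0x4b r1=0x4b r2=0xeb r3=0xeb  N=0 Z=0
after  7: r0=0x4b r1=0x4b r2=0xa0 r3=0xeb  N=1 Z=0
after  8: r0=0x4b r1=0x4b r2=0xa0 r3=0x55  N=0 Z=0
after  9: r0=0x4b r1=0x4b r2=0xa0 r3=0xf5  N=1 Z=0
after 10: r0=0x4b r1=0x4b r2=0xa0 r3=0xab  N=1 Z=0
after 11: r0=0x4b r1=0x4b r2=0xa0 r3=0xf6  N=1 Z=0
-- IRQ taken; context saved, return-PC = 12 --
mismatch: r3: reported 0xf4 vs actual 0xf6

BAD = r3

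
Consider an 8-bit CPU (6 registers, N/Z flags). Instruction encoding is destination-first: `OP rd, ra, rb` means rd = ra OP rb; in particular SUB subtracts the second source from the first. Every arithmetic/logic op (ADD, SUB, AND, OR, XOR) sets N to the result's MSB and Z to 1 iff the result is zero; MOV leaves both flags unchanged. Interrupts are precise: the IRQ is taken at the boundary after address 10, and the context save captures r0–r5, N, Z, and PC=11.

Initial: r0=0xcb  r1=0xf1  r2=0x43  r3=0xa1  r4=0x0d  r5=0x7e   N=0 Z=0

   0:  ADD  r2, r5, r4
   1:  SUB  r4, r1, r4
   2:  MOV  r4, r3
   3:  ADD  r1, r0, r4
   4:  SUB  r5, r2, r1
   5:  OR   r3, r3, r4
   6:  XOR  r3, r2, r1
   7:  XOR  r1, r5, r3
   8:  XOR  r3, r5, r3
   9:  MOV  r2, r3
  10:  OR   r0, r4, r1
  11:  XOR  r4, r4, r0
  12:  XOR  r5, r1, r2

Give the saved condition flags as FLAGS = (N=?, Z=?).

FLAGS = (N=1, Z=0)

after  0: r0=0xcb r1=0xf1 r2=0x8b r3=0xa1 r4=0x0d r5=0x7e  N=1 Z=0
after  1: r0=0xcb r1=0xf1 r2=0x8b r3=0xa1 r4=0xe4 r5=0x7e  N=1 Z=0
after  2: r0=0xcb r1=0xf1 r2=0x8b r3=0xa1 r4=0xa1 r5=0x7e  N=1 Z=0
after  3: r0=0xcb r1=0x6c r2=0x8b r3=0xa1 r4=0xa1 r5=0x7e  N=0 Z=0
after  4: r0=0xcb r1=0x6c r2=0x8b r3=0xa1 r4=0xa1 r5=0x1f  N=0 Z=0
after  5: r0=0xcb r1=0x6c r2=0x8b r3=0xa1 r4=0xa1 r5=0x1f  N=1 Z=0
after  6: r0=0xcb r1=0x6c r2=0x8b r3=0xe7 r4=0xa1 r5=0x1f  N=1 Z=0
after  7: r0=0xcb r1=0xf8 r2=0x8b r3=0xe7 r4=0xa1 r5=0x1f  N=1 Z=0
after  8: r0=0xcb r1=0xf8 r2=0x8b r3=0xf8 r4=0xa1 r5=0x1f  N=1 Z=0
after  9: r0=0xcb r1=0xf8 r2=0xf8 r3=0xf8 r4=0xa1 r5=0x1f  N=1 Z=0
after 10: r0=0xf9 r1=0xf8 r2=0xf8 r3=0xf8 r4=0xa1 r5=0x1f  N=1 Z=0
-- IRQ taken; context saved, return-PC = 11 --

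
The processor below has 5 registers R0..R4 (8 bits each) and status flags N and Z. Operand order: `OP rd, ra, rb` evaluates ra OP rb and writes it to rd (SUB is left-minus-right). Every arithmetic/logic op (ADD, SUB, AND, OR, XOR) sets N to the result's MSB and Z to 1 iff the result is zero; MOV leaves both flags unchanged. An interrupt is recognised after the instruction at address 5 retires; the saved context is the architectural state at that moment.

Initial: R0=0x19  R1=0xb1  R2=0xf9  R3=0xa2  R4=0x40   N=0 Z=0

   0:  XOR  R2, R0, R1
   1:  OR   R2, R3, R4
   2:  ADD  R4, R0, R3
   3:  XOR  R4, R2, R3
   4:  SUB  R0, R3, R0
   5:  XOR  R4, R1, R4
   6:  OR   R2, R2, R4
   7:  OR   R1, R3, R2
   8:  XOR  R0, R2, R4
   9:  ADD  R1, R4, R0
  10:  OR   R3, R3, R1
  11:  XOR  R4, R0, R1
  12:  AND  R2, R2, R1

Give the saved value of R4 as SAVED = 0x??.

SAVED = 0xf1

after  0: R0=0x19 R1=0xb1 R2=0xa8 R3=0xa2 R4=0x40  N=1 Z=0
after  1: R0=0x19 R1=0xb1 R2=0xe2 R3=0xa2 R4=0x40  N=1 Z=0
after  2: R0=0x19 R1=0xb1 R2=0xe2 R3=0xa2 R4=0xbb  N=1 Z=0
after  3: R0=0x19 R1=0xb1 R2=0xe2 R3=0xa2 R4=0x40  N=0 Z=0
after  4: R0=0x89 R1=0xb1 R2=0xe2 R3=0xa2 R4=0x40  N=1 Z=0
after  5: R0=0x89 R1=0xb1 R2=0xe2 R3=0xa2 R4=0xf1  N=1 Z=0
-- IRQ taken; context saved, return-PC = 6 --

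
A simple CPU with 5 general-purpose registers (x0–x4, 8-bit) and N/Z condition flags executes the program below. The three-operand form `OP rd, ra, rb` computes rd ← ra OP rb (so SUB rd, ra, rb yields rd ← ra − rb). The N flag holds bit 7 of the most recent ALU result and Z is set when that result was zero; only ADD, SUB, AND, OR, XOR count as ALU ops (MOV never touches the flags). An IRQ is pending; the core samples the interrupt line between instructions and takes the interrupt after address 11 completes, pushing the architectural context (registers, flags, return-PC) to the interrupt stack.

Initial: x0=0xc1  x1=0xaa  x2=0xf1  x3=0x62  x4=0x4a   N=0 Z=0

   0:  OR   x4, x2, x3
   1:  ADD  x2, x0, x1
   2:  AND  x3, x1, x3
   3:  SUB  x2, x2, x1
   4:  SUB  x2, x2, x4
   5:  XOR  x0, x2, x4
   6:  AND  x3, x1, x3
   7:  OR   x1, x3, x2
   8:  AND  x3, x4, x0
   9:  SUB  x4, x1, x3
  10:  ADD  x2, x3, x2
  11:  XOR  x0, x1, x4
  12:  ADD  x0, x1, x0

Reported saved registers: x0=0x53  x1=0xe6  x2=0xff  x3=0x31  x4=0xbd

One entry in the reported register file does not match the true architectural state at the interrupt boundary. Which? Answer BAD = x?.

BAD = x1

after  0: x0=0xc1 x1=0xaa x2=0xf1 x3=0x62 x4=0xf3  N=1 Z=0
after  1: x0=0xc1 x1=0xaa x2=0x6b x3=0x62 x4=0xf3  N=0 Z=0
after  2: x0=0xc1 x1=0xaa x2=0x6b x3=0x22 x4=0xf3  N=0 Z=0
after  3: x0=0xc1 x1=0xaa x2=0xc1 x3=0x22 x4=0xf3  N=1 Z=0
after  4: x0=0xc1 x1=0xaa x2=0xce x3=0x22 x4=0xf3  N=1 Z=0
after  5: x0=0x3d x1=0xaa x2=0xce x3=0x22 x4=0xf3  N=0 Z=0
after  6: x0=0x3d x1=0xaa x2=0xce x3=0x22 x4=0xf3  N=0 Z=0
after  7: x0=0x3d x1=0xee x2=0xce x3=0x22 x4=0xf3  N=1 Z=0
after  8: x0=0x3d x1=0xee x2=0xce x3=0x31 x4=0xf3  N=0 Z=0
after  9: x0=0x3d x1=0xee x2=0xce x3=0x31 x4=0xbd  N=1 Z=0
after 10: x0=0x3d x1=0xee x2=0xff x3=0x31 x4=0xbd  N=1 Z=0
after 11: x0=0x53 x1=0xee x2=0xff x3=0x31 x4=0xbd  N=0 Z=0
-- IRQ taken; context saved, return-PC = 12 --
mismatch: x1: reported 0xe6 vs actual 0xee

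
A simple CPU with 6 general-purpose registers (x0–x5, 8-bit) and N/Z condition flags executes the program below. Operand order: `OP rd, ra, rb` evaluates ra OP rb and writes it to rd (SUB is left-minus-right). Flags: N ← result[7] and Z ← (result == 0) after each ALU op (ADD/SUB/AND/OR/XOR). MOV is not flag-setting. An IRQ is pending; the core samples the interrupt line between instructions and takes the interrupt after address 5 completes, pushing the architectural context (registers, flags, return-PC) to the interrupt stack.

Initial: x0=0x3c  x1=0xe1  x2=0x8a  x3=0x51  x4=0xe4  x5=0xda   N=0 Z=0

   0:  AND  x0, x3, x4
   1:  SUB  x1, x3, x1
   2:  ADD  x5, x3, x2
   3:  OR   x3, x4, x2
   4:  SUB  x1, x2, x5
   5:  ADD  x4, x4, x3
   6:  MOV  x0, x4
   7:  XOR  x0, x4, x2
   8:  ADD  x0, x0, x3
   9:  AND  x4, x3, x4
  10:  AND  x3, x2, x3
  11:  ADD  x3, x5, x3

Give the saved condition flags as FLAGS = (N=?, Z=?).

after  0: x0=0x40 x1=0xe1 x2=0x8a x3=0x51 x4=0xe4 x5=0xda  N=0 Z=0
after  1: x0=0x40 x1=0x70 x2=0x8a x3=0x51 x4=0xe4 x5=0xda  N=0 Z=0
after  2: x0=0x40 x1=0x70 x2=0x8a x3=0x51 x4=0xe4 x5=0xdb  N=1 Z=0
after  3: x0=0x40 x1=0x70 x2=0x8a x3=0xee x4=0xe4 x5=0xdb  N=1 Z=0
after  4: x0=0x40 x1=0xaf x2=0x8a x3=0xee x4=0xe4 x5=0xdb  N=1 Z=0
after  5: x0=0x40 x1=0xaf x2=0x8a x3=0xee x4=0xd2 x5=0xdb  N=1 Z=0
-- IRQ taken; context saved, return-PC = 6 --

FLAGS = (N=1, Z=0)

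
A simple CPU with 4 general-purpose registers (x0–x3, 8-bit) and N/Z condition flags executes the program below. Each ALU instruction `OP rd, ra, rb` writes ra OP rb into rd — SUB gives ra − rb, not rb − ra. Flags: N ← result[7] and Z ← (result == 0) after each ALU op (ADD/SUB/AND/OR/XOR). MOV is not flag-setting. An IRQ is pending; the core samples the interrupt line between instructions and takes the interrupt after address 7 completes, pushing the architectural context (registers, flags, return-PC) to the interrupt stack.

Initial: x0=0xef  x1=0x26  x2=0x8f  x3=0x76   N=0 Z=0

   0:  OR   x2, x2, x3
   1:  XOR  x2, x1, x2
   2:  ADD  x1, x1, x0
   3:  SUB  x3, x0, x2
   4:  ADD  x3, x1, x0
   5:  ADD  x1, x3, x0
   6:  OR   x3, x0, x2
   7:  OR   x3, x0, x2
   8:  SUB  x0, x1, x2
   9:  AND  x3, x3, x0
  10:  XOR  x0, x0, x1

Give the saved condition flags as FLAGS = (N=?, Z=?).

FLAGS = (N=1, Z=0)

after  0: x0=0xef x1=0x26 x2=0xff x3=0x76  N=1 Z=0
after  1: x0=0xef x1=0x26 x2=0xd9 x3=0x76  N=1 Z=0
after  2: x0=0xef x1=0x15 x2=0xd9 x3=0x76  N=0 Z=0
after  3: x0=0xef x1=0x15 x2=0xd9 x3=0x16  N=0 Z=0
after  4: x0=0xef x1=0x15 x2=0xd9 x3=0x04  N=0 Z=0
after  5: x0=0xef x1=0xf3 x2=0xd9 x3=0x04  N=1 Z=0
after  6: x0=0xef x1=0xf3 x2=0xd9 x3=0xff  N=1 Z=0
after  7: x0=0xef x1=0xf3 x2=0xd9 x3=0xff  N=1 Z=0
-- IRQ taken; context saved, return-PC = 8 --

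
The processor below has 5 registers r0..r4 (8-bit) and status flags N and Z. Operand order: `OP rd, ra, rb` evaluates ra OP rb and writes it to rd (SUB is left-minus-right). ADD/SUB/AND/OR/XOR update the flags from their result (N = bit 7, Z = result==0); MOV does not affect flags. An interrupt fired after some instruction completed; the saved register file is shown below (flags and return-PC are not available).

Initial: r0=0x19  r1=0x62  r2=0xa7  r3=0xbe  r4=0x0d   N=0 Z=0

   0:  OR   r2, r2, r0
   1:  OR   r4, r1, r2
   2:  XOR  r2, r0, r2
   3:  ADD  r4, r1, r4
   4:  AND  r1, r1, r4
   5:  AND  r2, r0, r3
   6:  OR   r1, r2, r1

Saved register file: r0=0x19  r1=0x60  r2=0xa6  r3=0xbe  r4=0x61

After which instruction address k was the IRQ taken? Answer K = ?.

after  0: r0=0x19 r1=0x62 r2=0xbf r3=0xbe r4=0x0d  N=1 Z=0
after  1: r0=0x19 r1=0x62 r2=0xbf r3=0xbe r4=0xff  N=1 Z=0
after  2: r0=0x19 r1=0x62 r2=0xa6 r3=0xbe r4=0xff  N=1 Z=0
after  3: r0=0x19 r1=0x62 r2=0xa6 r3=0xbe r4=0x61  N=0 Z=0
after  4: r0=0x19 r1=0x60 r2=0xa6 r3=0xbe r4=0x61  N=0 Z=0
-- IRQ taken; context saved, return-PC = 5 --

K = 4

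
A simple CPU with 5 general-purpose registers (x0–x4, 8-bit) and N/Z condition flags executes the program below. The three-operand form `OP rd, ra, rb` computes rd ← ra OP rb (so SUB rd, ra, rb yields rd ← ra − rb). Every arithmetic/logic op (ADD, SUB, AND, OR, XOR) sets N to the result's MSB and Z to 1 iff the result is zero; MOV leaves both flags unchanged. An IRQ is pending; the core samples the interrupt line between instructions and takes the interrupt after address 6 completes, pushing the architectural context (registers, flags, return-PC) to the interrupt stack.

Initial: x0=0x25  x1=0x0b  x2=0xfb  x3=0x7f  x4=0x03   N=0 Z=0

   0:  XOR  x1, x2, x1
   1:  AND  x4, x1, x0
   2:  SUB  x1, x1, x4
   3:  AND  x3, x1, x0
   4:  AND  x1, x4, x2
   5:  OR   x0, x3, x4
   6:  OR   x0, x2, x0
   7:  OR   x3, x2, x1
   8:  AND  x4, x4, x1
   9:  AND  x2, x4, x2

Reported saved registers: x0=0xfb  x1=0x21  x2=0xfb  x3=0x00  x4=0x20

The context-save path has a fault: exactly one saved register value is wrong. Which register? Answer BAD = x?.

after  0: x0=0x25 x1=0xf0 x2=0xfb x3=0x7f x4=0x03  N=1 Z=0
after  1: x0=0x25 x1=0xf0 x2=0xfb x3=0x7f x4=0x20  N=0 Z=0
after  2: x0=0x25 x1=0xd0 x2=0xfb x3=0x7f x4=0x20  N=1 Z=0
after  3: x0=0x25 x1=0xd0 x2=0xfb x3=0x00 x4=0x20  N=0 Z=1
after  4: x0=0x25 x1=0x20 x2=0xfb x3=0x00 x4=0x20  N=0 Z=0
after  5: x0=0x20 x1=0x20 x2=0xfb x3=0x00 x4=0x20  N=0 Z=0
after  6: x0=0xfb x1=0x20 x2=0xfb x3=0x00 x4=0x20  N=1 Z=0
-- IRQ taken; context saved, return-PC = 7 --
mismatch: x1: reported 0x21 vs actual 0x20

BAD = x1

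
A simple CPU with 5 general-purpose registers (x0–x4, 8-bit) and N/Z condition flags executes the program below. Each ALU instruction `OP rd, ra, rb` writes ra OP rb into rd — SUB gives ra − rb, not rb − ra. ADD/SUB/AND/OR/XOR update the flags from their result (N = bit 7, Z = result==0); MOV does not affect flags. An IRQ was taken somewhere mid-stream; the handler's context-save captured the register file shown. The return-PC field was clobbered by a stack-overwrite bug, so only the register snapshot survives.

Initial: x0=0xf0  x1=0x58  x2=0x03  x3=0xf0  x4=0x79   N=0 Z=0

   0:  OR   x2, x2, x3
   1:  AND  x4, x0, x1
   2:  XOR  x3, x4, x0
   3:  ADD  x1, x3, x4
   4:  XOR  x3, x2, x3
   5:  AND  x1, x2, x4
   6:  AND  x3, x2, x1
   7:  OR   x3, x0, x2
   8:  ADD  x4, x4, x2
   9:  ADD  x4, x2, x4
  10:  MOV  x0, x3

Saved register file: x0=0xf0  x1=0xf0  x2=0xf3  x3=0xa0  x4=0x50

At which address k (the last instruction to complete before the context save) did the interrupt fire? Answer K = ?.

K = 3

after  0: x0=0xf0 x1=0x58 x2=0xf3 x3=0xf0 x4=0x79  N=1 Z=0
after  1: x0=0xf0 x1=0x58 x2=0xf3 x3=0xf0 x4=0x50  N=0 Z=0
after  2: x0=0xf0 x1=0x58 x2=0xf3 x3=0xa0 x4=0x50  N=1 Z=0
after  3: x0=0xf0 x1=0xf0 x2=0xf3 x3=0xa0 x4=0x50  N=1 Z=0
-- IRQ taken; context saved, return-PC = 4 --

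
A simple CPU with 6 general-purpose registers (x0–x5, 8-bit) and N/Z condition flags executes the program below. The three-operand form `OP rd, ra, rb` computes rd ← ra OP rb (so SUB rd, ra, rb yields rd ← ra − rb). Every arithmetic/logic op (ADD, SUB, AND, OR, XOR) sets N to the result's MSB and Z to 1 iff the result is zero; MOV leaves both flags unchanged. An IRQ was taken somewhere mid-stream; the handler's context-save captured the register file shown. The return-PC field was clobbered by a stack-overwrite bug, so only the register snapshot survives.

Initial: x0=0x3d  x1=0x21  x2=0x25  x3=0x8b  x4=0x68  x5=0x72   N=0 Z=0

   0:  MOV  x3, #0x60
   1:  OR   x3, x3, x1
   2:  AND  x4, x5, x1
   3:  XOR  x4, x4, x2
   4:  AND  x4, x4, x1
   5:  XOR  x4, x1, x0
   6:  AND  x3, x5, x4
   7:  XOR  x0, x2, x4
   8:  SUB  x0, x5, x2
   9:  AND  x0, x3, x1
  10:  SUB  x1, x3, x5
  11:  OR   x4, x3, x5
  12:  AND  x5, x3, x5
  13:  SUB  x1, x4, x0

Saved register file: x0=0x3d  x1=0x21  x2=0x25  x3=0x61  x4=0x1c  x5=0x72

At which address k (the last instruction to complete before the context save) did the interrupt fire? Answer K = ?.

K = 5

after  0: x0=0x3d x1=0x21 x2=0x25 x3=0x60 x4=0x68 x5=0x72  N=0 Z=0
after  1: x0=0x3d x1=0x21 x2=0x25 x3=0x61 x4=0x68 x5=0x72  N=0 Z=0
after  2: x0=0x3d x1=0x21 x2=0x25 x3=0x61 x4=0x20 x5=0x72  N=0 Z=0
after  3: x0=0x3d x1=0x21 x2=0x25 x3=0x61 x4=0x05 x5=0x72  N=0 Z=0
after  4: x0=0x3d x1=0x21 x2=0x25 x3=0x61 x4=0x01 x5=0x72  N=0 Z=0
after  5: x0=0x3d x1=0x21 x2=0x25 x3=0x61 x4=0x1c x5=0x72  N=0 Z=0
-- IRQ taken; context saved, return-PC = 6 --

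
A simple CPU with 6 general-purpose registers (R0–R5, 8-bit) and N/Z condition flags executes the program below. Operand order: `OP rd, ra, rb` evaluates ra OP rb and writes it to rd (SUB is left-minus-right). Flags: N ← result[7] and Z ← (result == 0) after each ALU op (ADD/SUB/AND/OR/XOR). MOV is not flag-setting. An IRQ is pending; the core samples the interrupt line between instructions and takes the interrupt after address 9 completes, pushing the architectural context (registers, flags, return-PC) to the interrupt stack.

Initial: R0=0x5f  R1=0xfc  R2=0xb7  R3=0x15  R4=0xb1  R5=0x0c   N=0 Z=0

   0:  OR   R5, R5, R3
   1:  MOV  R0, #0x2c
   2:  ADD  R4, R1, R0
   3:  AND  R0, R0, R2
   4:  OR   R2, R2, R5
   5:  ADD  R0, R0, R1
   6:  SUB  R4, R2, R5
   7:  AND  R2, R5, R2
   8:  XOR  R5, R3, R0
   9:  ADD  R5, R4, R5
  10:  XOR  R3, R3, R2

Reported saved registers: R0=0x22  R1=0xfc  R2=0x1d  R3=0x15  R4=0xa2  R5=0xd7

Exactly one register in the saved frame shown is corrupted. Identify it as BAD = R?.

after  0: R0=0x5f R1=0xfc R2=0xb7 R3=0x15 R4=0xb1 R5=0x1d  N=0 Z=0
after  1: R0=0x2c R1=0xfc R2=0xb7 R3=0x15 R4=0xb1 R5=0x1d  N=0 Z=0
after  2: R0=0x2c R1=0xfc R2=0xb7 R3=0x15 R4=0x28 R5=0x1d  N=0 Z=0
after  3: R0=0x24 R1=0xfc R2=0xb7 R3=0x15 R4=0x28 R5=0x1d  N=0 Z=0
after  4: R0=0x24 R1=0xfc R2=0xbf R3=0x15 R4=0x28 R5=0x1d  N=1 Z=0
after  5: R0=0x20 R1=0xfc R2=0xbf R3=0x15 R4=0x28 R5=0x1d  N=0 Z=0
after  6: R0=0x20 R1=0xfc R2=0xbf R3=0x15 R4=0xa2 R5=0x1d  N=1 Z=0
after  7: R0=0x20 R1=0xfc R2=0x1d R3=0x15 R4=0xa2 R5=0x1d  N=0 Z=0
after  8: R0=0x20 R1=0xfc R2=0x1d R3=0x15 R4=0xa2 R5=0x35  N=0 Z=0
after  9: R0=0x20 R1=0xfc R2=0x1d R3=0x15 R4=0xa2 R5=0xd7  N=1 Z=0
-- IRQ taken; context saved, return-PC = 10 --
mismatch: R0: reported 0x22 vs actual 0x20

BAD = R0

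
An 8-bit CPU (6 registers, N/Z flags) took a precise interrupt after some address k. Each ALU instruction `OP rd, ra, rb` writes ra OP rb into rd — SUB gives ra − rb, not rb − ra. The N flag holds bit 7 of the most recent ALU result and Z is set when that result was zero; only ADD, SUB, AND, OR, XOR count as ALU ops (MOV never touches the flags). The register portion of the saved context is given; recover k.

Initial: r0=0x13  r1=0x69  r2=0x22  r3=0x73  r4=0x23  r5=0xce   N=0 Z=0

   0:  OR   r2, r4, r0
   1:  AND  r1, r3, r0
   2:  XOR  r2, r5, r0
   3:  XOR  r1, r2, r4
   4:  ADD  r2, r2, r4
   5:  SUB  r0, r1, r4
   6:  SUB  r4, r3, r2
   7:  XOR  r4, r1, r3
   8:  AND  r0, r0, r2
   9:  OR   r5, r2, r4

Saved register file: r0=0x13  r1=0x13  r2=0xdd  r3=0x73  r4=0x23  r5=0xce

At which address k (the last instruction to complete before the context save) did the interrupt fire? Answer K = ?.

after  0: r0=0x13 r1=0x69 r2=0x33 r3=0x73 r4=0x23 r5=0xce  N=0 Z=0
after  1: r0=0x13 r1=0x13 r2=0x33 r3=0x73 r4=0x23 r5=0xce  N=0 Z=0
after  2: r0=0x13 r1=0x13 r2=0xdd r3=0x73 r4=0x23 r5=0xce  N=1 Z=0
-- IRQ taken; context saved, return-PC = 3 --

K = 2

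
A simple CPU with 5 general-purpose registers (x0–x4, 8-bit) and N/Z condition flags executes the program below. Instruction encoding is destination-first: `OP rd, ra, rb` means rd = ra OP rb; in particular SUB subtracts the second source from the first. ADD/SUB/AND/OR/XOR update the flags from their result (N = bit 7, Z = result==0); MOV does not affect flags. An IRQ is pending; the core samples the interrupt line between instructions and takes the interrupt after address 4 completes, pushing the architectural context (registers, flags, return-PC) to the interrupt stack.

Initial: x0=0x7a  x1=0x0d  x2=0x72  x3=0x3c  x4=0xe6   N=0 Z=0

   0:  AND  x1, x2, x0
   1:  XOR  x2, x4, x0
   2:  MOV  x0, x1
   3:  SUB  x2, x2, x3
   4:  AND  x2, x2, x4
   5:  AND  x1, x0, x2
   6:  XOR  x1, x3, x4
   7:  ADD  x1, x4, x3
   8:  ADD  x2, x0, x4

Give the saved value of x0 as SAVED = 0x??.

after  0: x0=0x7a x1=0x72 x2=0x72 x3=0x3c x4=0xe6  N=0 Z=0
after  1: x0=0x7a x1=0x72 x2=0x9c x3=0x3c x4=0xe6  N=1 Z=0
after  2: x0=0x72 x1=0x72 x2=0x9c x3=0x3c x4=0xe6  N=1 Z=0
after  3: x0=0x72 x1=0x72 x2=0x60 x3=0x3c x4=0xe6  N=0 Z=0
after  4: x0=0x72 x1=0x72 x2=0x60 x3=0x3c x4=0xe6  N=0 Z=0
-- IRQ taken; context saved, return-PC = 5 --

SAVED = 0x72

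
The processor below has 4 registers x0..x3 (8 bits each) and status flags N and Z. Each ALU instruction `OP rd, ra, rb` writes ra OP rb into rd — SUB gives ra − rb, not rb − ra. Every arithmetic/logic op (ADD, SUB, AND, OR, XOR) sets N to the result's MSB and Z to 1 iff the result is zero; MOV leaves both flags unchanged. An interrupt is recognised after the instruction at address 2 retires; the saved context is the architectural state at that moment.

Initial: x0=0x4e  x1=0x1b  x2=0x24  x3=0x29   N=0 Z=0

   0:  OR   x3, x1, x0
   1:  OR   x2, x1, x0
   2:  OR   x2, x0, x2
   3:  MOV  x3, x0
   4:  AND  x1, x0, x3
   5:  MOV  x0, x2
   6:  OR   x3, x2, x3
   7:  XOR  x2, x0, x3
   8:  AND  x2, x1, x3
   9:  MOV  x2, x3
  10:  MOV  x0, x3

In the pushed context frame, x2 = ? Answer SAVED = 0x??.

after  0: x0=0x4e x1=0x1b x2=0x24 x3=0x5f  N=0 Z=0
after  1: x0=0x4e x1=0x1b x2=0x5f x3=0x5f  N=0 Z=0
after  2: x0=0x4e x1=0x1b x2=0x5f x3=0x5f  N=0 Z=0
-- IRQ taken; context saved, return-PC = 3 --

SAVED = 0x5f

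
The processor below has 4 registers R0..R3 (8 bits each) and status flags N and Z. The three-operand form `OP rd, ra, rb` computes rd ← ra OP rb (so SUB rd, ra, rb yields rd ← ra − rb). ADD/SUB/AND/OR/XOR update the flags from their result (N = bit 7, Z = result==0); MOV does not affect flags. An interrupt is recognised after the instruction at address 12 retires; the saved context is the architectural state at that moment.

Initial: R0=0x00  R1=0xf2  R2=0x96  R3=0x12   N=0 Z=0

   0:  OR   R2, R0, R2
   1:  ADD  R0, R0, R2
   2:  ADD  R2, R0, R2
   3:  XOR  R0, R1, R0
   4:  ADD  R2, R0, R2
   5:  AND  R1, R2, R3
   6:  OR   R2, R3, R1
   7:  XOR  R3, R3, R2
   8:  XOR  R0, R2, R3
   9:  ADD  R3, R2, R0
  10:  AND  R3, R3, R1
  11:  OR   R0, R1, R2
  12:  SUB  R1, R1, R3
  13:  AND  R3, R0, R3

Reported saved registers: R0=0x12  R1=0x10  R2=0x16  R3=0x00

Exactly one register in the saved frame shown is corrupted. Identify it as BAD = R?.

after  0: R0=0x00 R1=0xf2 R2=0x96 R3=0x12  N=1 Z=0
after  1: R0=0x96 R1=0xf2 R2=0x96 R3=0x12  N=1 Z=0
after  2: R0=0x96 R1=0xf2 R2=0x2c R3=0x12  N=0 Z=0
after  3: R0=0x64 R1=0xf2 R2=0x2c R3=0x12  N=0 Z=0
after  4: R0=0x64 R1=0xf2 R2=0x90 R3=0x12  N=1 Z=0
after  5: R0=0x64 R1=0x10 R2=0x90 R3=0x12  N=0 Z=0
after  6: R0=0x64 R1=0x10 R2=0x12 R3=0x12  N=0 Z=0
after  7: R0=0x64 R1=0x10 R2=0x12 R3=0x00  N=0 Z=1
after  8: R0=0x12 R1=0x10 R2=0x12 R3=0x00  N=0 Z=0
after  9: R0=0x12 R1=0x10 R2=0x12 R3=0x24  N=0 Z=0
after 10: R0=0x12 R1=0x10 R2=0x12 R3=0x00  N=0 Z=1
after 11: R0=0x12 R1=0x10 R2=0x12 R3=0x00  N=0 Z=0
after 12: R0=0x12 R1=0x10 R2=0x12 R3=0x00  N=0 Z=0
-- IRQ taken; context saved, return-PC = 13 --
mismatch: R2: reported 0x16 vs actual 0x12

BAD = R2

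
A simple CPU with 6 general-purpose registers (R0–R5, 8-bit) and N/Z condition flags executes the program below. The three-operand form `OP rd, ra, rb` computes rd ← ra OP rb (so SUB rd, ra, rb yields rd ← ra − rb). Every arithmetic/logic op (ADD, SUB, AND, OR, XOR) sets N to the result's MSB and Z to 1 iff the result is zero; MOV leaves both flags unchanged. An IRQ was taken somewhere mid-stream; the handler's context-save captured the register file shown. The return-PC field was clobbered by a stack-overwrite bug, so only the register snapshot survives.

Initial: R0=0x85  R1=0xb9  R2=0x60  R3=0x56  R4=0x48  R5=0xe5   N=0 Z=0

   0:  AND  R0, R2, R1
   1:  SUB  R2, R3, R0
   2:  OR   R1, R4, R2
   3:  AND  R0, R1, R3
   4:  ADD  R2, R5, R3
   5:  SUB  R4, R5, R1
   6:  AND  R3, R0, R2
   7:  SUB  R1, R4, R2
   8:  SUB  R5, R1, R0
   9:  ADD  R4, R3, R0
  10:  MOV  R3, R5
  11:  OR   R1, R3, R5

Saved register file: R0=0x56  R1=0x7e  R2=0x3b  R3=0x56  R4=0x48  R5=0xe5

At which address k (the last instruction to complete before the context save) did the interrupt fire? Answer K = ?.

K = 4

after  0: R0=0x20 R1=0xb9 R2=0x60 R3=0x56 R4=0x48 R5=0xe5  N=0 Z=0
after  1: R0=0x20 R1=0xb9 R2=0x36 R3=0x56 R4=0x48 R5=0xe5  N=0 Z=0
after  2: R0=0x20 R1=0x7e R2=0x36 R3=0x56 R4=0x48 R5=0xe5  N=0 Z=0
after  3: R0=0x56 R1=0x7e R2=0x36 R3=0x56 R4=0x48 R5=0xe5  N=0 Z=0
after  4: R0=0x56 R1=0x7e R2=0x3b R3=0x56 R4=0x48 R5=0xe5  N=0 Z=0
-- IRQ taken; context saved, return-PC = 5 --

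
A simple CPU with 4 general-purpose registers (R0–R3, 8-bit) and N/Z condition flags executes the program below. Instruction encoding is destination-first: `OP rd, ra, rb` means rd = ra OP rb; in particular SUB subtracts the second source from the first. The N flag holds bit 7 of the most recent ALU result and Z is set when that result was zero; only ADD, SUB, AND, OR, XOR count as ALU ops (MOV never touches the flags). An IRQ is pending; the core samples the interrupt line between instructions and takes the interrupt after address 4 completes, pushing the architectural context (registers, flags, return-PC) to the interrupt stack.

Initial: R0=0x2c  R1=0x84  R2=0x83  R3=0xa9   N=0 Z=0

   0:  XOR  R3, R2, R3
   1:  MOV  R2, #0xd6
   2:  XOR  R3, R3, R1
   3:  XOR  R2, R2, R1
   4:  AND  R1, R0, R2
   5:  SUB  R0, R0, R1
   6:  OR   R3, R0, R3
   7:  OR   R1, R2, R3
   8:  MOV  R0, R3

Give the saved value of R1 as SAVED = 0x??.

SAVED = 0x00

after  0: R0=0x2c R1=0x84 R2=0x83 R3=0x2a  N=0 Z=0
after  1: R0=0x2c R1=0x84 R2=0xd6 R3=0x2a  N=0 Z=0
after  2: R0=0x2c R1=0x84 R2=0xd6 R3=0xae  N=1 Z=0
after  3: R0=0x2c R1=0x84 R2=0x52 R3=0xae  N=0 Z=0
after  4: R0=0x2c R1=0x00 R2=0x52 R3=0xae  N=0 Z=1
-- IRQ taken; context saved, return-PC = 5 --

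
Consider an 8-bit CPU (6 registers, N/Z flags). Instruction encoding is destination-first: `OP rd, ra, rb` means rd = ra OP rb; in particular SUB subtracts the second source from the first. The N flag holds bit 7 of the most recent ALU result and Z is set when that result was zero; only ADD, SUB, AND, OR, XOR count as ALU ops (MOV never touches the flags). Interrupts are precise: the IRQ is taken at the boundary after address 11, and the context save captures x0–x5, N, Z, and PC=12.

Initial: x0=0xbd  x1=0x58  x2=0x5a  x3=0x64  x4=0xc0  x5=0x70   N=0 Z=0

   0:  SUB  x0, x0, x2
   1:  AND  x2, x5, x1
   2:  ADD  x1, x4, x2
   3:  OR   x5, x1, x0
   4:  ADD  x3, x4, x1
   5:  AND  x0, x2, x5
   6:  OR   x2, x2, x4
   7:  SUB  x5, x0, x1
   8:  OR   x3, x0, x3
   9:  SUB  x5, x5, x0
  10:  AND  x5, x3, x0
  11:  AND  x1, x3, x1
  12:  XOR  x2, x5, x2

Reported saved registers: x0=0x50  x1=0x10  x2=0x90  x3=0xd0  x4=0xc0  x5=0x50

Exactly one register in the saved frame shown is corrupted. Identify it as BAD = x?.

BAD = x2

after  0: x0=0x63 x1=0x58 x2=0x5a x3=0x64 x4=0xc0 x5=0x70  N=0 Z=0
after  1: x0=0x63 x1=0x58 x2=0x50 x3=0x64 x4=0xc0 x5=0x70  N=0 Z=0
after  2: x0=0x63 x1=0x10 x2=0x50 x3=0x64 x4=0xc0 x5=0x70  N=0 Z=0
after  3: x0=0x63 x1=0x10 x2=0x50 x3=0x64 x4=0xc0 x5=0x73  N=0 Z=0
after  4: x0=0x63 x1=0x10 x2=0x50 x3=0xd0 x4=0xc0 x5=0x73  N=1 Z=0
after  5: x0=0x50 x1=0x10 x2=0x50 x3=0xd0 x4=0xc0 x5=0x73  N=0 Z=0
after  6: x0=0x50 x1=0x10 x2=0xd0 x3=0xd0 x4=0xc0 x5=0x73  N=1 Z=0
after  7: x0=0x50 x1=0x10 x2=0xd0 x3=0xd0 x4=0xc0 x5=0x40  N=0 Z=0
after  8: x0=0x50 x1=0x10 x2=0xd0 x3=0xd0 x4=0xc0 x5=0x40  N=1 Z=0
after  9: x0=0x50 x1=0x10 x2=0xd0 x3=0xd0 x4=0xc0 x5=0xf0  N=1 Z=0
after 10: x0=0x50 x1=0x10 x2=0xd0 x3=0xd0 x4=0xc0 x5=0x50  N=0 Z=0
after 11: x0=0x50 x1=0x10 x2=0xd0 x3=0xd0 x4=0xc0 x5=0x50  N=0 Z=0
-- IRQ taken; context saved, return-PC = 12 --
mismatch: x2: reported 0x90 vs actual 0xd0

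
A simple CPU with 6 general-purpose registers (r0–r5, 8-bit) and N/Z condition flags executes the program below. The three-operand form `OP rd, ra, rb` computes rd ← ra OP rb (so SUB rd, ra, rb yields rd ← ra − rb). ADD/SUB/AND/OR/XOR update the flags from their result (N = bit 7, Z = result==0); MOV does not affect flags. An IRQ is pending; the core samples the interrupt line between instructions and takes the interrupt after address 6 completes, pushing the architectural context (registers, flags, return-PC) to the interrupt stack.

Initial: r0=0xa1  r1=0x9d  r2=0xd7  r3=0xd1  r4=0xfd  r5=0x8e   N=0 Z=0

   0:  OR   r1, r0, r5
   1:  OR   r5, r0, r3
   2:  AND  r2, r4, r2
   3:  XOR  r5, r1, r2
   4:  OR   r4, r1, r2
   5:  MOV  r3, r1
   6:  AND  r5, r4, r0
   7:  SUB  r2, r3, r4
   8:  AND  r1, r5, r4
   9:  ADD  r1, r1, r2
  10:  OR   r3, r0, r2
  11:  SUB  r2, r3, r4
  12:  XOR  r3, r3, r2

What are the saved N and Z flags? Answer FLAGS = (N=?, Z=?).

after  0: r0=0xa1 r1=0xaf r2=0xd7 r3=0xd1 r4=0xfd r5=0x8e  N=1 Z=0
after  1: r0=0xa1 r1=0xaf r2=0xd7 r3=0xd1 r4=0xfd r5=0xf1  N=1 Z=0
after  2: r0=0xa1 r1=0xaf r2=0xd5 r3=0xd1 r4=0xfd r5=0xf1  N=1 Z=0
after  3: r0=0xa1 r1=0xaf r2=0xd5 r3=0xd1 r4=0xfd r5=0x7a  N=0 Z=0
after  4: r0=0xa1 r1=0xaf r2=0xd5 r3=0xd1 r4=0xff r5=0x7a  N=1 Z=0
after  5: r0=0xa1 r1=0xaf r2=0xd5 r3=0xaf r4=0xff r5=0x7a  N=1 Z=0
after  6: r0=0xa1 r1=0xaf r2=0xd5 r3=0xaf r4=0xff r5=0xa1  N=1 Z=0
-- IRQ taken; context saved, return-PC = 7 --

FLAGS = (N=1, Z=0)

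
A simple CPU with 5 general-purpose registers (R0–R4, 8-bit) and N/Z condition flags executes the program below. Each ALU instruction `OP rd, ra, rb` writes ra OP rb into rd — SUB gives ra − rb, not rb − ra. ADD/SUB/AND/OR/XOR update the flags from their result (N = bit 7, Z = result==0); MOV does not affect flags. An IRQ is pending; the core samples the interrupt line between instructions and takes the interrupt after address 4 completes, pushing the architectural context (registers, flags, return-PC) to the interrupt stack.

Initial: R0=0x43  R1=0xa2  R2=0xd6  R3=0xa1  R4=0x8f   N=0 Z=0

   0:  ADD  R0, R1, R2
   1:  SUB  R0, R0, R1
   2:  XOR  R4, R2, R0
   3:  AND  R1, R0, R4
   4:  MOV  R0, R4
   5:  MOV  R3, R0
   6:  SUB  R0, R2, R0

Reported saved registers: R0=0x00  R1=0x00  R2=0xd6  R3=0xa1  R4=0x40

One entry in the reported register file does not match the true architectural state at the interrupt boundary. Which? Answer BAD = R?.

BAD = R4

after  0: R0=0x78 R1=0xa2 R2=0xd6 R3=0xa1 R4=0x8f  N=0 Z=0
after  1: R0=0xd6 R1=0xa2 R2=0xd6 R3=0xa1 R4=0x8f  N=1 Z=0
after  2: R0=0xd6 R1=0xa2 R2=0xd6 R3=0xa1 R4=0x00  N=0 Z=1
after  3: R0=0xd6 R1=0x00 R2=0xd6 R3=0xa1 R4=0x00  N=0 Z=1
after  4: R0=0x00 R1=0x00 R2=0xd6 R3=0xa1 R4=0x00  N=0 Z=1
-- IRQ taken; context saved, return-PC = 5 --
mismatch: R4: reported 0x40 vs actual 0x00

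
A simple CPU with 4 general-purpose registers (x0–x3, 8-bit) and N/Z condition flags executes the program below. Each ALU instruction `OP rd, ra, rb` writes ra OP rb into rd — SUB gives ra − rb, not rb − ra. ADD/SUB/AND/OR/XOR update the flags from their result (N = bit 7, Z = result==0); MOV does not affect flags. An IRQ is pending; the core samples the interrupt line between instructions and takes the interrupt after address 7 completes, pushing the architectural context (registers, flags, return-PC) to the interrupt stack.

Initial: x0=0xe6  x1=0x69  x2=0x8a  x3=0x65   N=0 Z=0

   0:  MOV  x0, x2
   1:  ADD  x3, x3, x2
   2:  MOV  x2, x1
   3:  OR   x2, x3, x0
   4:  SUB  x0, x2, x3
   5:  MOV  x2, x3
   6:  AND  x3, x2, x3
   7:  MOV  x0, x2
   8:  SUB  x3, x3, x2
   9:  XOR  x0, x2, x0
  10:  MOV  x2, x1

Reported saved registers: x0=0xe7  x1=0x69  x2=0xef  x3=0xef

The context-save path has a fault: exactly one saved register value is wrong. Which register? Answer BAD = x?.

BAD = x0

after  0: x0=0x8a x1=0x69 x2=0x8a x3=0x65  N=0 Z=0
after  1: x0=0x8a x1=0x69 x2=0x8a x3=0xef  N=1 Z=0
after  2: x0=0x8a x1=0x69 x2=0x69 x3=0xef  N=1 Z=0
after  3: x0=0x8a x1=0x69 x2=0xef x3=0xef  N=1 Z=0
after  4: x0=0x00 x1=0x69 x2=0xef x3=0xef  N=0 Z=1
after  5: x0=0x00 x1=0x69 x2=0xef x3=0xef  N=0 Z=1
after  6: x0=0x00 x1=0x69 x2=0xef x3=0xef  N=1 Z=0
after  7: x0=0xef x1=0x69 x2=0xef x3=0xef  N=1 Z=0
-- IRQ taken; context saved, return-PC = 8 --
mismatch: x0: reported 0xe7 vs actual 0xef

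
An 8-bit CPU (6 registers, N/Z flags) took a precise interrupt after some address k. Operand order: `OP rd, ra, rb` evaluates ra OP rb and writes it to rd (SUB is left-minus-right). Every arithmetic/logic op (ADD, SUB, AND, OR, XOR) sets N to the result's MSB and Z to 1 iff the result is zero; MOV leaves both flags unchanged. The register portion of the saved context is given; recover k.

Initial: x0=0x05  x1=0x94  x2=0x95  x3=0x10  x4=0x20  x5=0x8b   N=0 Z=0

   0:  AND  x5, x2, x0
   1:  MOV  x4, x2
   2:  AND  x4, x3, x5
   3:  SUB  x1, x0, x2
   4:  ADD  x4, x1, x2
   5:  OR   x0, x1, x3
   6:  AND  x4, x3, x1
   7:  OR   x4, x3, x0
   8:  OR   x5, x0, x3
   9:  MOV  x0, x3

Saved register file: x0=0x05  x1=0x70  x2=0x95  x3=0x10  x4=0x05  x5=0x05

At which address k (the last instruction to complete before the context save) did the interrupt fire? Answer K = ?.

after  0: x0=0x05 x1=0x94 x2=0x95 x3=0x10 x4=0x20 x5=0x05  N=0 Z=0
after  1: x0=0x05 x1=0x94 x2=0x95 x3=0x10 x4=0x95 x5=0x05  N=0 Z=0
after  2: x0=0x05 x1=0x94 x2=0x95 x3=0x10 x4=0x00 x5=0x05  N=0 Z=1
after  3: x0=0x05 x1=0x70 x2=0x95 x3=0x10 x4=0x00 x5=0x05  N=0 Z=0
after  4: x0=0x05 x1=0x70 x2=0x95 x3=0x10 x4=0x05 x5=0x05  N=0 Z=0
-- IRQ taken; context saved, return-PC = 5 --

K = 4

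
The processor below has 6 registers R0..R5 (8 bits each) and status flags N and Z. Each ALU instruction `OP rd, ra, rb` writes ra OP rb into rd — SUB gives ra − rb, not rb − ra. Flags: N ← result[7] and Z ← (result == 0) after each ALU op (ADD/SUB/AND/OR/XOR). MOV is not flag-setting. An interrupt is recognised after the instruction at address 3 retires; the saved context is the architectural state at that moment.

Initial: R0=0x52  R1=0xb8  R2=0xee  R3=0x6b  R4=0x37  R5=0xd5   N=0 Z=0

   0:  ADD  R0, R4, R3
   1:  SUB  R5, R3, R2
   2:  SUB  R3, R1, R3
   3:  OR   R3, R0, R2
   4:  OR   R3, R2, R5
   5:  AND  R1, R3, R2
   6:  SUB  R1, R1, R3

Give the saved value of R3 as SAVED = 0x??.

SAVED = 0xee

after  0: R0=0xa2 R1=0xb8 R2=0xee R3=0x6b R4=0x37 R5=0xd5  N=1 Z=0
after  1: R0=0xa2 R1=0xb8 R2=0xee R3=0x6b R4=0x37 R5=0x7d  N=0 Z=0
after  2: R0=0xa2 R1=0xb8 R2=0xee R3=0x4d R4=0x37 R5=0x7d  N=0 Z=0
after  3: R0=0xa2 R1=0xb8 R2=0xee R3=0xee R4=0x37 R5=0x7d  N=1 Z=0
-- IRQ taken; context saved, return-PC = 4 --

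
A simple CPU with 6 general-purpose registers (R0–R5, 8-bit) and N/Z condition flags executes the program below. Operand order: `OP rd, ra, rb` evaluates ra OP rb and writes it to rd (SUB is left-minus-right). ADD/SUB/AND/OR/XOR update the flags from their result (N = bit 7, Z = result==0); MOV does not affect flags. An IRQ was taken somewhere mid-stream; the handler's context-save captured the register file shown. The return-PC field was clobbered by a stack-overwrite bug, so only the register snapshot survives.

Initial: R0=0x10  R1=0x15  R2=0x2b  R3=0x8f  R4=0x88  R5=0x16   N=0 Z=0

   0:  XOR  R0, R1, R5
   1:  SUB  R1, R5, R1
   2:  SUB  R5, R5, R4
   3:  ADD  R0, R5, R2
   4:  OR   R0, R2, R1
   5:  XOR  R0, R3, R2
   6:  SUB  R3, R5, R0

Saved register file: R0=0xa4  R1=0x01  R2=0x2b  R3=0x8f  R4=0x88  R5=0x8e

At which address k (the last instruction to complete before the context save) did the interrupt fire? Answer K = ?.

K = 5

after  0: R0=0x03 R1=0x15 R2=0x2b R3=0x8f R4=0x88 R5=0x16  N=0 Z=0
after  1: R0=0x03 R1=0x01 R2=0x2b R3=0x8f R4=0x88 R5=0x16  N=0 Z=0
after  2: R0=0x03 R1=0x01 R2=0x2b R3=0x8f R4=0x88 R5=0x8e  N=1 Z=0
after  3: R0=0xb9 R1=0x01 R2=0x2b R3=0x8f R4=0x88 R5=0x8e  N=1 Z=0
after  4: R0=0x2b R1=0x01 R2=0x2b R3=0x8f R4=0x88 R5=0x8e  N=0 Z=0
after  5: R0=0xa4 R1=0x01 R2=0x2b R3=0x8f R4=0x88 R5=0x8e  N=1 Z=0
-- IRQ taken; context saved, return-PC = 6 --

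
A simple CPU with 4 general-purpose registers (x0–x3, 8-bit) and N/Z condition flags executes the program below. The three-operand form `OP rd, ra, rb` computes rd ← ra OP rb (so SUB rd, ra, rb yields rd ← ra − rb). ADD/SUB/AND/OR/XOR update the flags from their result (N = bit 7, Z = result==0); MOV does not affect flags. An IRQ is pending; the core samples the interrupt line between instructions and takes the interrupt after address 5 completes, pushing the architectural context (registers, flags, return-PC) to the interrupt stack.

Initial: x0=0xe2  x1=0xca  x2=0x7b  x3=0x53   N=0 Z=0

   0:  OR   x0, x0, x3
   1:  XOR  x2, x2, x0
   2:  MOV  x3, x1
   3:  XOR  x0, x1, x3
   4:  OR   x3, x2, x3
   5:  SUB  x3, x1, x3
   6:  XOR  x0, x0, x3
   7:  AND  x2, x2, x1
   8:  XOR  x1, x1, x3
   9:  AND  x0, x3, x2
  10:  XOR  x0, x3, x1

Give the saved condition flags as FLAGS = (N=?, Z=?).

after  0: x0=0xf3 x1=0xca x2=0x7b x3=0x53  N=1 Z=0
after  1: x0=0xf3 x1=0xca x2=0x88 x3=0x53  N=1 Z=0
after  2: x0=0xf3 x1=0xca x2=0x88 x3=0xca  N=1 Z=0
after  3: x0=0x00 x1=0xca x2=0x88 x3=0xca  N=0 Z=1
after  4: x0=0x00 x1=0xca x2=0x88 x3=0xca  N=1 Z=0
after  5: x0=0x00 x1=0xca x2=0x88 x3=0x00  N=0 Z=1
-- IRQ taken; context saved, return-PC = 6 --

FLAGS = (N=0, Z=1)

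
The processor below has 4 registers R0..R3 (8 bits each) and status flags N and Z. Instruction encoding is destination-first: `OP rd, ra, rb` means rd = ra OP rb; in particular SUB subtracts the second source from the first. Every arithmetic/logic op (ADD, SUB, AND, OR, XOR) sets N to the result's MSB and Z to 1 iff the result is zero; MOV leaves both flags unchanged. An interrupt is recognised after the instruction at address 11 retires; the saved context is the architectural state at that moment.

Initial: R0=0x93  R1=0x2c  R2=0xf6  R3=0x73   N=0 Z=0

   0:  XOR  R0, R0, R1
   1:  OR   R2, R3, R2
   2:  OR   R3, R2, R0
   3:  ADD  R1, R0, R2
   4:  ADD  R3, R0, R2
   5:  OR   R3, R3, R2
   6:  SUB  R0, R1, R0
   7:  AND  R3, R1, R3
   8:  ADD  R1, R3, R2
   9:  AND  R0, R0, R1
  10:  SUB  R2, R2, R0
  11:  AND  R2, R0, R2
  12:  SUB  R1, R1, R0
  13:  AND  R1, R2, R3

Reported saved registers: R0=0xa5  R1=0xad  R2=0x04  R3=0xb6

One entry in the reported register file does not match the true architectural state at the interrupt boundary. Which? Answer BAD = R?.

after  0: R0=0xbf R1=0x2c R2=0xf6 R3=0x73  N=1 Z=0
after  1: R0=0xbf R1=0x2c R2=0xf7 R3=0x73  N=1 Z=0
after  2: R0=0xbf R1=0x2c R2=0xf7 R3=0xff  N=1 Z=0
after  3: R0=0xbf R1=0xb6 R2=0xf7 R3=0xff  N=1 Z=0
after  4: R0=0xbf R1=0xb6 R2=0xf7 R3=0xb6  N=1 Z=0
after  5: R0=0xbf R1=0xb6 R2=0xf7 R3=0xf7  N=1 Z=0
after  6: R0=0xf7 R1=0xb6 R2=0xf7 R3=0xf7  N=1 Z=0
after  7: R0=0xf7 R1=0xb6 R2=0xf7 R3=0xb6  N=1 Z=0
after  8: R0=0xf7 R1=0xad R2=0xf7 R3=0xb6  N=1 Z=0
after  9: R0=0xa5 R1=0xad R2=0xf7 R3=0xb6  N=1 Z=0
after 10: R0=0xa5 R1=0xad R2=0x52 R3=0xb6  N=0 Z=0
after 11: R0=0xa5 R1=0xad R2=0x00 R3=0xb6  N=0 Z=1
-- IRQ taken; context saved, return-PC = 12 --
mismatch: R2: reported 0x04 vs actual 0x00

BAD = R2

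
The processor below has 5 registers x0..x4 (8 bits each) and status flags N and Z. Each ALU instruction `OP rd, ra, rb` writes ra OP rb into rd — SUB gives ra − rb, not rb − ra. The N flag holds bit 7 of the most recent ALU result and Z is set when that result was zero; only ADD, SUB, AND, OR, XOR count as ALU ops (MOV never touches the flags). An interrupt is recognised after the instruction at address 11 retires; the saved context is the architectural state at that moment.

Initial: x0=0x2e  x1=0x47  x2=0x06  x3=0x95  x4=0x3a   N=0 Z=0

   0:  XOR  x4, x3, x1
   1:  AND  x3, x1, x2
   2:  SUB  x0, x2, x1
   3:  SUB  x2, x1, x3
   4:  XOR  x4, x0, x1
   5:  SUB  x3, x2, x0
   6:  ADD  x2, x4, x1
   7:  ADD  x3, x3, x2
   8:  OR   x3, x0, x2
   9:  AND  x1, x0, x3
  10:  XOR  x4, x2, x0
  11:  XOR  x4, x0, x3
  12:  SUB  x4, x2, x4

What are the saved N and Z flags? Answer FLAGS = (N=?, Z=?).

FLAGS = (N=0, Z=1)

after  0: x0=0x2e x1=0x47 x2=0x06 x3=0x95 x4=0xd2  N=1 Z=0
after  1: x0=0x2e x1=0x47 x2=0x06 x3=0x06 x4=0xd2  N=0 Z=0
after  2: x0=0xbf x1=0x47 x2=0x06 x3=0x06 x4=0xd2  N=1 Z=0
after  3: x0=0xbf x1=0x47 x2=0x41 x3=0x06 x4=0xd2  N=0 Z=0
after  4: x0=0xbf x1=0x47 x2=0x41 x3=0x06 x4=0xf8  N=1 Z=0
after  5: x0=0xbf x1=0x47 x2=0x41 x3=0x82 x4=0xf8  N=1 Z=0
after  6: x0=0xbf x1=0x47 x2=0x3f x3=0x82 x4=0xf8  N=0 Z=0
after  7: x0=0xbf x1=0x47 x2=0x3f x3=0xc1 x4=0xf8  N=1 Z=0
after  8: x0=0xbf x1=0x47 x2=0x3f x3=0xbf x4=0xf8  N=1 Z=0
after  9: x0=0xbf x1=0xbf x2=0x3f x3=0xbf x4=0xf8  N=1 Z=0
after 10: x0=0xbf x1=0xbf x2=0x3f x3=0xbf x4=0x80  N=1 Z=0
after 11: x0=0xbf x1=0xbf x2=0x3f x3=0xbf x4=0x00  N=0 Z=1
-- IRQ taken; context saved, return-PC = 12 --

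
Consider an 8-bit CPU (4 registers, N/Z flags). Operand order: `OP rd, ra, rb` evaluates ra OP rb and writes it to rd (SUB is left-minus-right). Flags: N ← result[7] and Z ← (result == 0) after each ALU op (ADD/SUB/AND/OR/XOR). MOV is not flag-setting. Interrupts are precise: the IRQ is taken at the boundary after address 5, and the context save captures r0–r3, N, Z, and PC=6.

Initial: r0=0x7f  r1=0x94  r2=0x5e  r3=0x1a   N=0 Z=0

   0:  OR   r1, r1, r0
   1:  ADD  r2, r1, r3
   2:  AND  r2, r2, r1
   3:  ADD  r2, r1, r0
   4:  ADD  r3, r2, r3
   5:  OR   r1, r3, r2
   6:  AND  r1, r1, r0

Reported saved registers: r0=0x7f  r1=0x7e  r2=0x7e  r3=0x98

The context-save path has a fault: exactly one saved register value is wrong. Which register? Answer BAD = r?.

BAD = r1

after  0: r0=0x7f r1=0xff r2=0x5e r3=0x1a  N=1 Z=0
after  1: r0=0x7f r1=0xff r2=0x19 r3=0x1a  N=0 Z=0
after  2: r0=0x7f r1=0xff r2=0x19 r3=0x1a  N=0 Z=0
after  3: r0=0x7f r1=0xff r2=0x7e r3=0x1a  N=0 Z=0
after  4: r0=0x7f r1=0xff r2=0x7e r3=0x98  N=1 Z=0
after  5: r0=0x7f r1=0xfe r2=0x7e r3=0x98  N=1 Z=0
-- IRQ taken; context saved, return-PC = 6 --
mismatch: r1: reported 0x7e vs actual 0xfe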